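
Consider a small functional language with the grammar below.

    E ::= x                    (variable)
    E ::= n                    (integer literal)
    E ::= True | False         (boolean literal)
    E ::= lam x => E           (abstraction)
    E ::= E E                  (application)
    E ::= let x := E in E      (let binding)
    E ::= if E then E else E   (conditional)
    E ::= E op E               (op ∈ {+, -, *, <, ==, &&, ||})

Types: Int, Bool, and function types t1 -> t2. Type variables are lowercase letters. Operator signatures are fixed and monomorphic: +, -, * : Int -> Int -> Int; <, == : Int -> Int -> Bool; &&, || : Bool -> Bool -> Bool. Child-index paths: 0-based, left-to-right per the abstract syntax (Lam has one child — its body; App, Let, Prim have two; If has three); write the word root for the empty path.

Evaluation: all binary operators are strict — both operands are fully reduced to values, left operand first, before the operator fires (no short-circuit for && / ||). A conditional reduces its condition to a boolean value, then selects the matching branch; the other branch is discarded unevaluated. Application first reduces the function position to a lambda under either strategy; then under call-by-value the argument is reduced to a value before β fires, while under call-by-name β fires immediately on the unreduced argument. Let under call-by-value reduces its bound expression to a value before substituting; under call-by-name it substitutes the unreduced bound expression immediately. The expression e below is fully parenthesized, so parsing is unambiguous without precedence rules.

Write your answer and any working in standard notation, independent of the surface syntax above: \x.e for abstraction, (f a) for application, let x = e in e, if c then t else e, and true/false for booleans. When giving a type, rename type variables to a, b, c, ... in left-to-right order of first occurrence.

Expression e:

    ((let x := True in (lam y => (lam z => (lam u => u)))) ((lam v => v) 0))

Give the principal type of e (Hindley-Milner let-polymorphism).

Answer: a -> b -> b

Trace:
let x : Bool
u : c
\u._ : c -> c
\z._ : b -> c -> c
\y._ : a -> b -> c -> c
v : d
\v._ : d -> d
  unify d -> d ~ Int -> e
  unify d ~ Int
  unify Int ~ e
_ _ : Int
  unify a -> b -> c -> c ~ Int -> f
  unify a ~ Int
  unify b -> c -> c ~ f
_ _ : b -> c -> c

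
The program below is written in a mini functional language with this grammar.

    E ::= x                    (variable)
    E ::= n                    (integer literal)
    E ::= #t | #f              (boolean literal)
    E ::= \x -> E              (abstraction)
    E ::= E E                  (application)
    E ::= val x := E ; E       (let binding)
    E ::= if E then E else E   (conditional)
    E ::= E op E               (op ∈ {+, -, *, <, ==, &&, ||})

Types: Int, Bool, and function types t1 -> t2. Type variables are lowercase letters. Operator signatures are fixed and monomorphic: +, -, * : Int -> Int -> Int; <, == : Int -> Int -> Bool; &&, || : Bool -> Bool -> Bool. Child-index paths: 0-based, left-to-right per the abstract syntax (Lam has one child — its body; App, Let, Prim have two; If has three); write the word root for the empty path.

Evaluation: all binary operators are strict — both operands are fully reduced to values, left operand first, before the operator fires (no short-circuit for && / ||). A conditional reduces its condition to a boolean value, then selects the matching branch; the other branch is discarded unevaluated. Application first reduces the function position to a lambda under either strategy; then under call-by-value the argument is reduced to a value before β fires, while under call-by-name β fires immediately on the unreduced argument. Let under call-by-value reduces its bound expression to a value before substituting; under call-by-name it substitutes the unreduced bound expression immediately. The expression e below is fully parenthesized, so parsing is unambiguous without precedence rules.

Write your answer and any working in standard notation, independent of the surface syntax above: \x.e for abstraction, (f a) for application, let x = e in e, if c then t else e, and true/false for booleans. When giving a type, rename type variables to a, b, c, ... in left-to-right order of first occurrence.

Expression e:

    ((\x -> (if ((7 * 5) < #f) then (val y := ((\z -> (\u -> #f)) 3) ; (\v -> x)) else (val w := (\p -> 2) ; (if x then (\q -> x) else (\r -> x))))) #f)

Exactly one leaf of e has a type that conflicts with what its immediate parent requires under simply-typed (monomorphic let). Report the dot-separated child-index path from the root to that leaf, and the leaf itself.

Answer: 0.0.0.1 : false

Derivation:
  unify Int ~ Int
  unify Int ~ Int
  unify Int ~ Int
  unify Bool ~ Int
  FAIL: mismatch Bool ~ Int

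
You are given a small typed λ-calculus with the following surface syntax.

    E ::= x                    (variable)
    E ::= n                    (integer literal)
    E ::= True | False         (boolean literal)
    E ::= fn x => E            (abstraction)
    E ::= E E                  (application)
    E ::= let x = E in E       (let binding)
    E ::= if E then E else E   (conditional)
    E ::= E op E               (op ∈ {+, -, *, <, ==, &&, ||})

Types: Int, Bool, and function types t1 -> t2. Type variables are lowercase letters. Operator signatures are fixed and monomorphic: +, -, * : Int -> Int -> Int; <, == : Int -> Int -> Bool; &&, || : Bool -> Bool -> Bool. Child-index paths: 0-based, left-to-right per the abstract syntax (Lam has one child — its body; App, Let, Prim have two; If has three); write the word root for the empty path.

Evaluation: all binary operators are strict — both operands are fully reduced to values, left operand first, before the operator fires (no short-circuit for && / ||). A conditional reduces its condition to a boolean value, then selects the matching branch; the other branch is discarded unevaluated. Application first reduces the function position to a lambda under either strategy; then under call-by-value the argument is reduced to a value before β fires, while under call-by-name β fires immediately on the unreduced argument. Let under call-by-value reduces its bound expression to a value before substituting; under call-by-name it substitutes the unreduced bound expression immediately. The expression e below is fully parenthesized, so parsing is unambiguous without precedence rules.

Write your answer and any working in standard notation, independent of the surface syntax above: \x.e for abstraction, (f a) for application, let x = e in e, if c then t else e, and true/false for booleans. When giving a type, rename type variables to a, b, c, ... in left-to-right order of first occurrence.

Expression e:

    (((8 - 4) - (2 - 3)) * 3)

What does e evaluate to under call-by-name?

Answer: 15

Trace:
step 0: (((8 - 4) - (2 - 3)) * 3)
step 1: [delta@0.0] ((4 - (2 - 3)) * 3)
step 2: [delta@0.1] ((4 - -1) * 3)
step 3: [delta@0] (5 * 3)
step 4: [delta@root] 15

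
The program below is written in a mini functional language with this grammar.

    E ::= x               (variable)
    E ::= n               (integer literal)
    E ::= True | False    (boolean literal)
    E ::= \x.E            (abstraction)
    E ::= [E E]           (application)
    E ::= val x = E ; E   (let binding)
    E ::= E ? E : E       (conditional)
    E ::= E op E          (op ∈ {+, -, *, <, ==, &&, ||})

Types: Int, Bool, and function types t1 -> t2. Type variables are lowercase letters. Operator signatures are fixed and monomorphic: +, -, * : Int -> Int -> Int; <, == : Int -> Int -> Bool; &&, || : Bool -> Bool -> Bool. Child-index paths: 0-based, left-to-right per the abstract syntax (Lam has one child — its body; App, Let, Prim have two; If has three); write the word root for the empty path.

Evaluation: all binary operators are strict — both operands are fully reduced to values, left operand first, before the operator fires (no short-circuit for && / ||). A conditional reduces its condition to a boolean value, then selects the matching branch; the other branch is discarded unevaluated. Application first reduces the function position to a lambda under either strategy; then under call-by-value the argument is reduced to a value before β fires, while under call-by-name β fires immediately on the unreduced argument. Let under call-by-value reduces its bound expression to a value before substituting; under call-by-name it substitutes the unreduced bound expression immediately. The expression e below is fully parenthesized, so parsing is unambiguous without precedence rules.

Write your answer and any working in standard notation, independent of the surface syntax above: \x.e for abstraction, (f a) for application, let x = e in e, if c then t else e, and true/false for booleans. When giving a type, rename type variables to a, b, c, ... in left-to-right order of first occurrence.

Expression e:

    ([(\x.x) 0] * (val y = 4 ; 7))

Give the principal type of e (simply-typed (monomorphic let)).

Derivation:
x : a
\x._ : a -> a
  unify a -> a ~ Int -> b
  unify a ~ Int
  unify Int ~ b
_ _ : Int
  unify Int ~ Int
let y : Int
  unify Int ~ Int

Answer: Int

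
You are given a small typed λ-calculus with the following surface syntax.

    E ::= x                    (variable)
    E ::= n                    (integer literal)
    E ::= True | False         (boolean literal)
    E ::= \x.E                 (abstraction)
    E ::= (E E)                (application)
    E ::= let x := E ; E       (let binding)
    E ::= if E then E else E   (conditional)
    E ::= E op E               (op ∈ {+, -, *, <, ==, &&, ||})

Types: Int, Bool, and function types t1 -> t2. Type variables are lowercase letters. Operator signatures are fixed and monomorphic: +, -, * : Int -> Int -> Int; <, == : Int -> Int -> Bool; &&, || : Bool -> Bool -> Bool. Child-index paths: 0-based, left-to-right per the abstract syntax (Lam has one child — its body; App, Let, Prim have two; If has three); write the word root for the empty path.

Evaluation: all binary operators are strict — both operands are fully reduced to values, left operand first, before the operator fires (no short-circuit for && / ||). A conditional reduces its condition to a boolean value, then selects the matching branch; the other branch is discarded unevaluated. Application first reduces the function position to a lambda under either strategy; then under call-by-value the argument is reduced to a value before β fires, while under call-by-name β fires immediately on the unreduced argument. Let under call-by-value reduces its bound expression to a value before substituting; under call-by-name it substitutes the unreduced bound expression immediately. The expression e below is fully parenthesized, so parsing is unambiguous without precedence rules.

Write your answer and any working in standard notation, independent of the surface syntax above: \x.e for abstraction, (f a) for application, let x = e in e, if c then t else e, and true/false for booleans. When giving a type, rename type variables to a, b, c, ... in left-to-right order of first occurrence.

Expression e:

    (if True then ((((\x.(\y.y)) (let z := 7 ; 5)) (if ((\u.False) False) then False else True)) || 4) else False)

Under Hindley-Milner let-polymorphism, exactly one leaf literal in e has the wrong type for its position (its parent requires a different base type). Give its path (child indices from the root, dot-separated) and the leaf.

Answer: 1.1 : 4

Working:
  unify Bool ~ Bool
y : b
\y._ : b -> b
\x._ : a -> b -> b
let z : Int
  unify a -> b -> b ~ Int -> c
  unify a ~ Int
  unify b -> b ~ c
_ _ : b -> b
\u._ : d -> Bool
  unify d -> Bool ~ Bool -> e
  unify d ~ Bool
  unify Bool ~ e
_ _ : Bool
  unify Bool ~ Bool
  unify Bool ~ Bool
  unify b -> b ~ Bool -> f
  unify b ~ Bool
  unify Bool ~ f
_ _ : Bool
  unify Bool ~ Bool
  unify Int ~ Bool
  FAIL: mismatch Int ~ Bool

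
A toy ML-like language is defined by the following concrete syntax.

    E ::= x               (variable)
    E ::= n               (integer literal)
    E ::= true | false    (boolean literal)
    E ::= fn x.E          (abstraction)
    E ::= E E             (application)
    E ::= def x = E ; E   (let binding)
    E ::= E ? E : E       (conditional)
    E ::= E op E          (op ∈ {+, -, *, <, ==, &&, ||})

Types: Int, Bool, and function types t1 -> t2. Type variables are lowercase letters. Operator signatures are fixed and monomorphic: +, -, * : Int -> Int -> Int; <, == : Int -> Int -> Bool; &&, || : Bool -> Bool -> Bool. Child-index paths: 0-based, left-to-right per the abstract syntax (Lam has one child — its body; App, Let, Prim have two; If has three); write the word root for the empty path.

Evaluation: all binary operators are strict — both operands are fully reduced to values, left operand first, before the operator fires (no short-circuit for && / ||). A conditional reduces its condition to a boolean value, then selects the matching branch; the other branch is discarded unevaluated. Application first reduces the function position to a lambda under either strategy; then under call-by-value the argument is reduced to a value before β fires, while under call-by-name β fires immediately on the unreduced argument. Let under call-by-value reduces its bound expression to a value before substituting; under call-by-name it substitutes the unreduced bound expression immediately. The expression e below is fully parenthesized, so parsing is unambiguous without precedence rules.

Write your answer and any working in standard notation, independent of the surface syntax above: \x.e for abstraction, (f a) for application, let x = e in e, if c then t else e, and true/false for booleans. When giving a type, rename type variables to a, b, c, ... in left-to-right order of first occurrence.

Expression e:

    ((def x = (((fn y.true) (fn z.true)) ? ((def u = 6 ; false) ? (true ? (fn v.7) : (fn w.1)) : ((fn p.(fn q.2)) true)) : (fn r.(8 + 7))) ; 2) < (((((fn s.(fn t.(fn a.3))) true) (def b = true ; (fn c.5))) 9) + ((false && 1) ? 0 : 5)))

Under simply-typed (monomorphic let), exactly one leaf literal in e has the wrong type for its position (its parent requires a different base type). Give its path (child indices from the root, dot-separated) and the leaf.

Working:
\y._ : a -> Bool
\z._ : b -> Bool
  unify a -> Bool ~ (b -> Bool) -> c
  unify a ~ b -> Bool
  unify Bool ~ c
_ _ : Bool
  unify Bool ~ Bool
let u : Int
  unify Bool ~ Bool
  unify Bool ~ Bool
\v._ : d -> Int
\w._ : e -> Int
  unify d -> Int ~ e -> Int
  unify d ~ e
  unify Int ~ Int
\q._ : g -> Int
\p._ : f -> g -> Int
  unify f -> g -> Int ~ Bool -> h
  unify f ~ Bool
  unify g -> Int ~ h
_ _ : g -> Int
  unify e -> Int ~ g -> Int
  unify e ~ g
  unify Int ~ Int
  unify Int ~ Int
  unify Int ~ Int
\r._ : i -> Int
  unify g -> Int ~ i -> Int
  unify g ~ i
  unify Int ~ Int
let x : i -> Int
  unify Int ~ Int
\a._ : l -> Int
\t._ : k -> l -> Int
\s._ : j -> k -> l -> Int
  unify j -> k -> l -> Int ~ Bool -> m
  unify j ~ Bool
  unify k -> l -> Int ~ m
_ _ : k -> l -> Int
let b : Bool
\c._ : n -> Int
  unify k -> l -> Int ~ (n -> Int) -> o
  unify k ~ n -> Int
  unify l -> Int ~ o
_ _ : l -> Int
  unify l -> Int ~ Int -> p
  unify l ~ Int
  unify Int ~ p
_ _ : Int
  unify Int ~ Int
  unify Bool ~ Bool
  unify Int ~ Bool
  FAIL: mismatch Int ~ Bool

Answer: 1.1.0.1 : 1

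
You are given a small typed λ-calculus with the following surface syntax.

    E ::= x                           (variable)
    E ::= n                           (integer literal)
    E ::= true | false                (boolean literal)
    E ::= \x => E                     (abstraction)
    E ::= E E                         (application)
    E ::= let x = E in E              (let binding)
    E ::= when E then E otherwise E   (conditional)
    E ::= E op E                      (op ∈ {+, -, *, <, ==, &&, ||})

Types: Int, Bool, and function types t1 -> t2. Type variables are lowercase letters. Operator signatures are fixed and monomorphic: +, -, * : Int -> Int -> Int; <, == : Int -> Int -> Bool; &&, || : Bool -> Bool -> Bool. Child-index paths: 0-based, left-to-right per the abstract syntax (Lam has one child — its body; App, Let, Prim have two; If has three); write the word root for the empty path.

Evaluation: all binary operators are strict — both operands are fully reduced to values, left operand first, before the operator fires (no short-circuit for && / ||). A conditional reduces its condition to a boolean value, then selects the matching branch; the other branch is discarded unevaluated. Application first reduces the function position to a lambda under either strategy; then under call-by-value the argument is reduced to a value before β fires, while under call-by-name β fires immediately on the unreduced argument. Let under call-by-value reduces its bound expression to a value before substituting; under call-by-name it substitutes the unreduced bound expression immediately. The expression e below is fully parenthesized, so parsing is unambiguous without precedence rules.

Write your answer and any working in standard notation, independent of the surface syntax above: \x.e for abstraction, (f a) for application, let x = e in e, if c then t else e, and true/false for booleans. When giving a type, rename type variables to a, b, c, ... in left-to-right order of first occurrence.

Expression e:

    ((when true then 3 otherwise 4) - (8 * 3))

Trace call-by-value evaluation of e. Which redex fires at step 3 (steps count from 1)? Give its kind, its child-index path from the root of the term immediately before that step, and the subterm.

Derivation:
step 0: ((if true then 3 else 4) - (8 * 3))
step 1: [if@0] (3 - (8 * 3))
step 2: [delta@1] (3 - 24)
step 3: [delta@root] -21

Answer: delta at root : (3 - 24)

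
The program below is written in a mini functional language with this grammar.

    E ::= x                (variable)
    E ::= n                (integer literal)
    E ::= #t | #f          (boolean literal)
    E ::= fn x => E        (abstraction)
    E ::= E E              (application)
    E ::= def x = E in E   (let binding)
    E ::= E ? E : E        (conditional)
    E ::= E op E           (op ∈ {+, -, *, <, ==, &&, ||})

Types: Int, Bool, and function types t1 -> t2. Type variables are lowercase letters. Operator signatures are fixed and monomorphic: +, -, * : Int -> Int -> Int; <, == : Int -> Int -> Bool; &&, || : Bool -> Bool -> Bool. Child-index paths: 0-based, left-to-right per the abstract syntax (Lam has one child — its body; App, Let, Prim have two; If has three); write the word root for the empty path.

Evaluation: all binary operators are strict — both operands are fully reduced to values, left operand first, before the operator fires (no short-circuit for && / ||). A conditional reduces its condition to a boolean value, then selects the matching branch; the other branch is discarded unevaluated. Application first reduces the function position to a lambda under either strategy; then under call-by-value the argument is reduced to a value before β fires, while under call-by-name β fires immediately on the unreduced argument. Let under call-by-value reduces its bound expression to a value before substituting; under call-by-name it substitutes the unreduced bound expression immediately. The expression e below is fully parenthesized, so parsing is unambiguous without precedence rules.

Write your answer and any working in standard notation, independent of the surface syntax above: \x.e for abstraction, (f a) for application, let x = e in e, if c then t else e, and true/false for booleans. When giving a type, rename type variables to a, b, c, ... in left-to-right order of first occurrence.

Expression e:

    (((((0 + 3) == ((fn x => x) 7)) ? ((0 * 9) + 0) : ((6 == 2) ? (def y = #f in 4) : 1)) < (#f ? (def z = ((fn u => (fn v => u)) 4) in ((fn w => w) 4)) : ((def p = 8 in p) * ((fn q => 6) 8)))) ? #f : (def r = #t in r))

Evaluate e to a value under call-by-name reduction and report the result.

Answer: false

Trace:
step 0: (if ((if ((0 + 3) == ((\x.x) 7)) then ((0 * 9) + 0) else (if (6 == 2) then (let y = false in 4) else 1)) < (if false then (let z = ((\u.(\v.u)) 4) in ((\w.w) 4)) else ((let p = 8 in p) * ((\q.6) 8)))) then false else (let r = true in r))
step 1: [delta@0.0.0.0] (if ((if (3 == ((\x.x) 7)) then ((0 * 9) + 0) else (if (6 == 2) then (let y = false in 4) else 1)) < (if false then (let z = ((\u.(\v.u)) 4) in ((\w.w) 4)) else ((let p = 8 in p) * ((\q.6) 8)))) then false else (let r = true in r))
step 2: [beta@0.0.0.1] (if ((if (3 == 7) then ((0 * 9) + 0) else (if (6 == 2) then (let y = false in 4) else 1)) < (if false then (let z = ((\u.(\v.u)) 4) in ((\w.w) 4)) else ((let p = 8 in p) * ((\q.6) 8)))) then false else (let r = true in r))
step 3: [delta@0.0.0] (if ((if false then ((0 * 9) + 0) else (if (6 == 2) then (let y = false in 4) else 1)) < (if false then (let z = ((\u.(\v.u)) 4) in ((\w.w) 4)) else ((let p = 8 in p) * ((\q.6) 8)))) then false else (let r = true in r))
step 4: [if@0.0] (if ((if (6 == 2) then (let y = false in 4) else 1) < (if false then (let z = ((\u.(\v.u)) 4) in ((\w.w) 4)) else ((let p = 8 in p) * ((\q.6) 8)))) then false else (let r = true in r))
step 5: [delta@0.0.0] (if ((if false then (let y = false in 4) else 1) < (if false then (let z = ((\u.(\v.u)) 4) in ((\w.w) 4)) else ((let p = 8 in p) * ((\q.6) 8)))) then false else (let r = true in r))
step 6: [if@0.0] (if (1 < (if false then (let z = ((\u.(\v.u)) 4) in ((\w.w) 4)) else ((let p = 8 in p) * ((\q.6) 8)))) then false else (let r = true in r))
step 7: [if@0.1] (if (1 < ((let p = 8 in p) * ((\q.6) 8))) then false else (let r = true in r))
step 8: [let@0.1.0] (if (1 < (8 * ((\q.6) 8))) then false else (let r = true in r))
step 9: [beta@0.1.1] (if (1 < (8 * 6)) then false else (let r = true in r))
step 10: [delta@0.1] (if (1 < 48) then false else (let r = true in r))
step 11: [delta@0] (if true then false else (let r = true in r))
step 12: [if@root] false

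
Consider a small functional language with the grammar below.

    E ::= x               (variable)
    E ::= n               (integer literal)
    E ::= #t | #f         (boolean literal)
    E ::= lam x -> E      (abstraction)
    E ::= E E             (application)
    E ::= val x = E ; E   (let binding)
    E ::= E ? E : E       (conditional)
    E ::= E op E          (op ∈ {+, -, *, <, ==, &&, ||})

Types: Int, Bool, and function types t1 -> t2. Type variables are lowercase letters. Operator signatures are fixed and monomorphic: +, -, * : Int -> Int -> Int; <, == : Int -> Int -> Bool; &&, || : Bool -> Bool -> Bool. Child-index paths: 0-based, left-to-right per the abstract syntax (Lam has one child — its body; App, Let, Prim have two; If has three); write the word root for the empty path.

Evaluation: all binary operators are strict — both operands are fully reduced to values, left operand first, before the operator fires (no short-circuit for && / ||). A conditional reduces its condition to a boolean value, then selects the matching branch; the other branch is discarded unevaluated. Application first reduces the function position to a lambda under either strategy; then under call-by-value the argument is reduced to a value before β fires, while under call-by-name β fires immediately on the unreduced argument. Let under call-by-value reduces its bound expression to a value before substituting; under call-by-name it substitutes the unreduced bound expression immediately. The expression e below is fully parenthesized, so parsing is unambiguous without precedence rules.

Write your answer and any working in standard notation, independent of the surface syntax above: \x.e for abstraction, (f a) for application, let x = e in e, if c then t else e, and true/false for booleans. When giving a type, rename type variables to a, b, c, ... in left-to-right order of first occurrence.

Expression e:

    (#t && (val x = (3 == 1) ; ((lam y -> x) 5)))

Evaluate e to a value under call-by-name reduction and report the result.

Working:
step 0: (true && (let x = (3 == 1) in ((\y.x) 5)))
step 1: [let@1] (true && ((\y.(3 == 1)) 5))
step 2: [beta@1] (true && (3 == 1))
step 3: [delta@1] (true && false)
step 4: [delta@root] false

Answer: false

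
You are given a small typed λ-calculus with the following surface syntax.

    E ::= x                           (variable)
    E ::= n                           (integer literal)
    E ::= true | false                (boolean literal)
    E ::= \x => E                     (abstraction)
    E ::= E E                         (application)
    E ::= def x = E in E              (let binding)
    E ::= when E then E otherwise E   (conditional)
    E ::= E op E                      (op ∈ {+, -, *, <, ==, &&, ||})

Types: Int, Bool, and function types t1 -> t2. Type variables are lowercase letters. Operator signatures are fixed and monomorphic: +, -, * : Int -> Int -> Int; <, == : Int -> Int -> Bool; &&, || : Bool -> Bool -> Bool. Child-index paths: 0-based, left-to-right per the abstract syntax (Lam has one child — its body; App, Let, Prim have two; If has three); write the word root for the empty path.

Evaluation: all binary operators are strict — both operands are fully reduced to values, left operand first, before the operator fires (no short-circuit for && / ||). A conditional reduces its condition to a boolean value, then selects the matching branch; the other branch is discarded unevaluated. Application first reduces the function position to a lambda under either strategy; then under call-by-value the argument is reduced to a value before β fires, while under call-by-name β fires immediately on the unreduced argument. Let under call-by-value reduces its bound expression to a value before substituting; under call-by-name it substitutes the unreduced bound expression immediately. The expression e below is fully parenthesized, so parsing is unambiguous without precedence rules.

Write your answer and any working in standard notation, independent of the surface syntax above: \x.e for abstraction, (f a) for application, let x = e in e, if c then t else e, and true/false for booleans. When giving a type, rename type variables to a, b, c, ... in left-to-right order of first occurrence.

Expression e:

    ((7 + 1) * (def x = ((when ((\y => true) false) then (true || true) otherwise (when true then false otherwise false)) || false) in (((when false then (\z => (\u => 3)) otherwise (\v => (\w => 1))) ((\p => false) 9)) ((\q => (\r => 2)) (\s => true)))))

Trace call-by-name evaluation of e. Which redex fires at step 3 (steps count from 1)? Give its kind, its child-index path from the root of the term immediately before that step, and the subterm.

Answer: if at 1.0.0 : (if false then (\z.(\u.3)) else (\v.(\w.1)))

Derivation:
step 0: ((7 + 1) * (let x = ((if ((\y.true) false) then (true || true) else (if true then false else false)) || false) in (((if false then (\z.(\u.3)) else (\v.(\w.1))) ((\p.false) 9)) ((\q.(\r.2)) (\s.true)))))
step 1: [delta@0] (8 * (let x = ((if ((\y.true) false) then (true || true) else (if true then false else false)) || false) in (((if false then (\z.(\u.3)) else (\v.(\w.1))) ((\p.false) 9)) ((\q.(\r.2)) (\s.true)))))
step 2: [let@1] (8 * (((if false then (\z.(\u.3)) else (\v.(\w.1))) ((\p.false) 9)) ((\q.(\r.2)) (\s.true))))
step 3: [if@1.0.0] (8 * (((\v.(\w.1)) ((\p.false) 9)) ((\q.(\r.2)) (\s.true))))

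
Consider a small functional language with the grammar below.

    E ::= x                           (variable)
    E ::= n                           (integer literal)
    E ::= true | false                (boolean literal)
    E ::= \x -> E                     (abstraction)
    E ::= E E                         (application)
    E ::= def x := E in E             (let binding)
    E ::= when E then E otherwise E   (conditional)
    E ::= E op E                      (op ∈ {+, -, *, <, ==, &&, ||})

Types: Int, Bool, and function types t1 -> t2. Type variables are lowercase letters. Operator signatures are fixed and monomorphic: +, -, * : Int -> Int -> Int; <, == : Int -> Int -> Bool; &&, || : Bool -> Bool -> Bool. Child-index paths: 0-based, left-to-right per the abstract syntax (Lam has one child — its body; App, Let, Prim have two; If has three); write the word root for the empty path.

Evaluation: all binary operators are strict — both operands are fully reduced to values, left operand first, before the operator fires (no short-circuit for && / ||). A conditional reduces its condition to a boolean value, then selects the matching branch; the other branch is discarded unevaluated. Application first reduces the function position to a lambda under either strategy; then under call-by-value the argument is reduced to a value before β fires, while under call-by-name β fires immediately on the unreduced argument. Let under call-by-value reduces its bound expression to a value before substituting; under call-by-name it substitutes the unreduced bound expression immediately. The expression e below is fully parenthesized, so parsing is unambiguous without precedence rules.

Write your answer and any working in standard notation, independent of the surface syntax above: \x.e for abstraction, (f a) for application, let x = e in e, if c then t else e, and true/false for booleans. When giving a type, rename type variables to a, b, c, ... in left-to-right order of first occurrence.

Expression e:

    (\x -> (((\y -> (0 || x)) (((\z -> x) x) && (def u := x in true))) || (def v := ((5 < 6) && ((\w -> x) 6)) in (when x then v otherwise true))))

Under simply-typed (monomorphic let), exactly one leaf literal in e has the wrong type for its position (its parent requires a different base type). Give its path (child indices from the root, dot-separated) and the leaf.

Trace:
  unify Int ~ Bool
  FAIL: mismatch Int ~ Bool

Answer: 0.0.0.0.0 : 0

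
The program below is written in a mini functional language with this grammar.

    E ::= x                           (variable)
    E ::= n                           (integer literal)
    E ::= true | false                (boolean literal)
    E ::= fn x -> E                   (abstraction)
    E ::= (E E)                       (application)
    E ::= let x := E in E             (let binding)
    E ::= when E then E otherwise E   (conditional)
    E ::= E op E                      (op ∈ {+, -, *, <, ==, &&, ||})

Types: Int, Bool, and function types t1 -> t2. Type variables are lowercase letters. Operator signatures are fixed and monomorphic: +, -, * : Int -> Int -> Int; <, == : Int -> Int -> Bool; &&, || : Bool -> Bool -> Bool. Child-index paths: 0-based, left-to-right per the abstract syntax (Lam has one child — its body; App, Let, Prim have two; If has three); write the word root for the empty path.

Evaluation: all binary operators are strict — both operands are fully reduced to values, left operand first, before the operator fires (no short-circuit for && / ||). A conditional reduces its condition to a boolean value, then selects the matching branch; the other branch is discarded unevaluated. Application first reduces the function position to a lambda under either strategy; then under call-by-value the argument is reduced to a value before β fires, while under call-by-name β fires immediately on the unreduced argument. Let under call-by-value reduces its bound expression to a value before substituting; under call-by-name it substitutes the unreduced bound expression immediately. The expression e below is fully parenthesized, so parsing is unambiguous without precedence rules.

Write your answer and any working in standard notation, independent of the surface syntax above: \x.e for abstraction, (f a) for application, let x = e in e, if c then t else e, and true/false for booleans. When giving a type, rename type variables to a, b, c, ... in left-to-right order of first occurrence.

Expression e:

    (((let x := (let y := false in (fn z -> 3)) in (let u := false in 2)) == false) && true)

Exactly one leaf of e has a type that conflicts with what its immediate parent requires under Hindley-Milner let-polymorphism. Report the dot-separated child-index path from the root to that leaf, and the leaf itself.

Trace:
let y : Bool
\z._ : a -> Int
let x : forall. a -> Int
let u : Bool
  unify Int ~ Int
  unify Bool ~ Int
  FAIL: mismatch Bool ~ Int

Answer: 0.1 : false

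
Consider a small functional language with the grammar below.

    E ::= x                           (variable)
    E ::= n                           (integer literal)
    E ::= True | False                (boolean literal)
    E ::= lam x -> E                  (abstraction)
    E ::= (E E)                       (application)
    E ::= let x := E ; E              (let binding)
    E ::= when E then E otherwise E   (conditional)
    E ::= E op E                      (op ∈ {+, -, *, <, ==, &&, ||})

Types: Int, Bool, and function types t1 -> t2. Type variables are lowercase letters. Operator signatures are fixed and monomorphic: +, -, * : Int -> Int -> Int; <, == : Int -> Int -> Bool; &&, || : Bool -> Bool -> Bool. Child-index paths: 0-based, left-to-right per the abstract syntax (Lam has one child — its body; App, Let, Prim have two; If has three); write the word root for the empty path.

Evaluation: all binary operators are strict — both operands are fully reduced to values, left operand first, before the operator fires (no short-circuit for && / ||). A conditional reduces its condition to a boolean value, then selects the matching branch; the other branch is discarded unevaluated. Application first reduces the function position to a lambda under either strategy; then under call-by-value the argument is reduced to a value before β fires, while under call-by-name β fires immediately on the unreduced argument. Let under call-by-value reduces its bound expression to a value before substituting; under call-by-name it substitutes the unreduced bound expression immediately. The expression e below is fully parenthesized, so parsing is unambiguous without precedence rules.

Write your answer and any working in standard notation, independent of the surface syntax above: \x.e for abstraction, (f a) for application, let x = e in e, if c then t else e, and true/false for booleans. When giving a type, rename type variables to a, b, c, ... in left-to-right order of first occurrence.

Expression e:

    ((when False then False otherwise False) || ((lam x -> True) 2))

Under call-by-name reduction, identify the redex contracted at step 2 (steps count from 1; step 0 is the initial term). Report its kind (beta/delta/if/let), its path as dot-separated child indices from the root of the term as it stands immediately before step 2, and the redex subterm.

Answer: beta at 1 : ((\x.true) 2)

Working:
step 0: ((if false then false else false) || ((\x.true) 2))
step 1: [if@0] (false || ((\x.true) 2))
step 2: [beta@1] (false || true)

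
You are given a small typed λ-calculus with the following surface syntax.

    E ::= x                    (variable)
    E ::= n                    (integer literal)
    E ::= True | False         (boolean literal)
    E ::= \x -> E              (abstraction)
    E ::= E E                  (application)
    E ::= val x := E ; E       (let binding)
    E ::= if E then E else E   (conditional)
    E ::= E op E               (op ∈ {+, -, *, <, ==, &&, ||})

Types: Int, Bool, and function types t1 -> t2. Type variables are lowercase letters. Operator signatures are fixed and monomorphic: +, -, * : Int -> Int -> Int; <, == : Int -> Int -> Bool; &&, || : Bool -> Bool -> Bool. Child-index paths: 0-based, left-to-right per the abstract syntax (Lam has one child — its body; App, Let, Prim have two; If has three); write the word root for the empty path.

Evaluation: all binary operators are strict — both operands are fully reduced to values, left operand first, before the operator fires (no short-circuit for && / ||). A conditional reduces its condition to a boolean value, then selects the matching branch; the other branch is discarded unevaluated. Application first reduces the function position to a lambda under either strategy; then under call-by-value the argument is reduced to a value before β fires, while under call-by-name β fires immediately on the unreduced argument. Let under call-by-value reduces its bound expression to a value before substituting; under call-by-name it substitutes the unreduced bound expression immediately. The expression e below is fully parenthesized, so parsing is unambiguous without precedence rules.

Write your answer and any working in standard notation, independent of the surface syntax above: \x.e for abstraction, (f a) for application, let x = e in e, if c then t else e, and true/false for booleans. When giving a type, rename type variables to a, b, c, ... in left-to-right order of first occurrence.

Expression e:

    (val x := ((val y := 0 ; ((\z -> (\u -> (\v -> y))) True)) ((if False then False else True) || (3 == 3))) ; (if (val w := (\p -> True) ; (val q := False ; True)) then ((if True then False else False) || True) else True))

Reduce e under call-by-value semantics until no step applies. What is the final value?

Answer: true

Trace:
step 0: (let x = ((let y = 0 in ((\z.(\u.(\v.y))) true)) ((if false then false else true) || (3 == 3))) in (if (let w = (\p.true) in (let q = false in true)) then ((if true then false else false) || true) else true))
step 1: [let@0.0] (let x = (((\z.(\u.(\v.0))) true) ((if false then false else true) || (3 == 3))) in (if (let w = (\p.true) in (let q = false in true)) then ((if true then false else false) || true) else true))
step 2: [beta@0.0] (let x = ((\u.(\v.0)) ((if false then false else true) || (3 == 3))) in (if (let w = (\p.true) in (let q = false in true)) then ((if true then false else false) || true) else true))
step 3: [if@0.1.0] (let x = ((\u.(\v.0)) (true || (3 == 3))) in (if (let w = (\p.true) in (let q = false in true)) then ((if true then false else false) || true) else true))
step 4: [delta@0.1.1] (let x = ((\u.(\v.0)) (true || true)) in (if (let w = (\p.true) in (let q = false in true)) then ((if true then false else false) || true) else true))
step 5: [delta@0.1] (let x = ((\u.(\v.0)) true) in (if (let w = (\p.true) in (let q = false in true)) then ((if true then false else false) || true) else true))
step 6: [beta@0] (let x = (\v.0) in (if (let w = (\p.true) in (let q = false in true)) then ((if true then false else false) || true) else true))
step 7: [let@root] (if (let w = (\p.true) in (let q = false in true)) then ((if true then false else false) || true) else true)
step 8: [let@0] (if (let q = false in true) then ((if true then false else false) || true) else true)
step 9: [let@0] (if true then ((if true then false else false) || true) else true)
step 10: [if@root] ((if true then false else false) || true)
step 11: [if@0] (false || true)
step 12: [delta@root] true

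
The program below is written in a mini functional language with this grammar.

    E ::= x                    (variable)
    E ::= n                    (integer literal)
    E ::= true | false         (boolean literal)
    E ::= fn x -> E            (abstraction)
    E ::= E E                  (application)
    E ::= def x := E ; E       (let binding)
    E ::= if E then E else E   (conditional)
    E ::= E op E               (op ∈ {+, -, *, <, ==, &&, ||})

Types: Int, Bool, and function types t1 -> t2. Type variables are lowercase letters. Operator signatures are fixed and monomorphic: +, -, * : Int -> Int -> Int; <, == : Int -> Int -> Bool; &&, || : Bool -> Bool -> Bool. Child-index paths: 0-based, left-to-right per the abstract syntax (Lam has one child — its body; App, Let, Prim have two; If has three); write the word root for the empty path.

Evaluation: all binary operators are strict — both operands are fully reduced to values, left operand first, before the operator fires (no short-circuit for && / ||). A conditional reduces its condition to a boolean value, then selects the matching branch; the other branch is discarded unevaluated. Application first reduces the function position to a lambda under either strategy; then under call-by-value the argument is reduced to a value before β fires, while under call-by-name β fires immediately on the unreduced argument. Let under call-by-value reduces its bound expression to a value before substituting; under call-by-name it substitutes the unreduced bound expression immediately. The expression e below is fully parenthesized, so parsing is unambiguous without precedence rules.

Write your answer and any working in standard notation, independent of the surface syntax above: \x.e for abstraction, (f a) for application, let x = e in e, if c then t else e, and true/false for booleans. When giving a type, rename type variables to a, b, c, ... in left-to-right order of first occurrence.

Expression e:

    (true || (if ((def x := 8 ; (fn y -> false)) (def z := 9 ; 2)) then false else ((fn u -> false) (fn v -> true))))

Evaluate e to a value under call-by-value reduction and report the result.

Answer: true

Working:
step 0: (true || (if ((let x = 8 in (\y.false)) (let z = 9 in 2)) then false else ((\u.false) (\v.true))))
step 1: [let@1.0.0] (true || (if ((\y.false) (let z = 9 in 2)) then false else ((\u.false) (\v.true))))
step 2: [let@1.0.1] (true || (if ((\y.false) 2) then false else ((\u.false) (\v.true))))
step 3: [beta@1.0] (true || (if false then false else ((\u.false) (\v.true))))
step 4: [if@1] (true || ((\u.false) (\v.true)))
step 5: [beta@1] (true || false)
step 6: [delta@root] true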